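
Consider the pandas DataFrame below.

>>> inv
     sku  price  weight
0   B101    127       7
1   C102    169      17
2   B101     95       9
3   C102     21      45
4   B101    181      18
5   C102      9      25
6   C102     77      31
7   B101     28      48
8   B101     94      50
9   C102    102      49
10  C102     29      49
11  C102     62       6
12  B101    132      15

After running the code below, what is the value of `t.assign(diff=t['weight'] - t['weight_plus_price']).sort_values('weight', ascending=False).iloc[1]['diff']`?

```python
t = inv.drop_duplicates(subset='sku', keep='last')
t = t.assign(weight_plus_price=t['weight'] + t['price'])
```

-62

drop duplicate sku (keep=last):
     sku  price  weight
11  C102     62       6
12  B101    132      15
add column weight_plus_price = t['weight'] + t['price']:
     sku  price  weight  weight_plus_price
11  C102     62       6                 68
12  B101    132      15                147
add column diff = t['weight'] - t['weight_plus_price']:
     sku  price  weight  weight_plus_price  diff
11  C102     62       6                 68   -62
12  B101    132      15                147  -132
sort by weight descending:
     sku  price  weight  weight_plus_price  diff
12  B101    132      15                147  -132
11  C102     62       6                 68   -62
Reading off the value at position 1, column 'diff', we get -62.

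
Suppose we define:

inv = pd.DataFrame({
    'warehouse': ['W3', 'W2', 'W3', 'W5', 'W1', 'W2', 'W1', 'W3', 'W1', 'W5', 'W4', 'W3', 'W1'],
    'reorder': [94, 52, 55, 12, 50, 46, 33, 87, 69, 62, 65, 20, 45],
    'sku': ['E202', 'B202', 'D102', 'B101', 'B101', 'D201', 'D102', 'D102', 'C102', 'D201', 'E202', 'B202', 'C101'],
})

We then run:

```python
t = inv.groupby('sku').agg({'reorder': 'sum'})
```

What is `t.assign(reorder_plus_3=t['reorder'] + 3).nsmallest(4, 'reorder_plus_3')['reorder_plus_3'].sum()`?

260

group by sku, sum of reorder:
      reorder
sku          
B101       62
B202       72
C101       45
C102       69
D102      175
D201      108
E202      159
add column reorder_plus_3 = t['reorder'] + 3:
      reorder  reorder_plus_3
sku                          
B101       62              65
B202       72              75
C101       45              48
C102       69              72
D102      175             178
D201      108             111
E202      159             162
take 4 rows with smallest reorder_plus_3:
      reorder  reorder_plus_3
sku                          
C101       45              48
B101       62              65
C102       69              72
B202       72              75
Finally, sum of column 'reorder_plus_3' = 260.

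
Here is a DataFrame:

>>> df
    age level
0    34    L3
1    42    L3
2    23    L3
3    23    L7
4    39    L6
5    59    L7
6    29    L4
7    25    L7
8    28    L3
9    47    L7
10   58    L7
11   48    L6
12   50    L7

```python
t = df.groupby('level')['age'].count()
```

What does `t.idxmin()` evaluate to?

group by level, count of age:
level
L3    4
L4    1
L6    2
L7    6
Name: age, dtype: int64
Then the label with the smallest value: L4

L4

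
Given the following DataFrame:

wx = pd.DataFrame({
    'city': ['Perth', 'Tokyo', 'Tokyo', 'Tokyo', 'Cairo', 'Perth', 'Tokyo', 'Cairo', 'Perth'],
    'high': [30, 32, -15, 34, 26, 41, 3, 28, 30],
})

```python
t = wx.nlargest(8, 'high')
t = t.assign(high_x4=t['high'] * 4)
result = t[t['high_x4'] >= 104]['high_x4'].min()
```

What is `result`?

104

take 8 rows with largest high:
    city  high
5  Perth    41
3  Tokyo    34
1  Tokyo    32
0  Perth    30
8  Perth    30
7  Cairo    28
4  Cairo    26
6  Tokyo     3
add column high_x4 = t['high'] * 4:
    city  high  high_x4
5  Perth    41      164
3  Tokyo    34      136
1  Tokyo    32      128
0  Perth    30      120
8  Perth    30      120
7  Cairo    28      112
4  Cairo    26      104
6  Tokyo     3       12
filter rows where high_x4 >= 104:
    city  high  high_x4
5  Perth    41      164
3  Tokyo    34      136
1  Tokyo    32      128
0  Perth    30      120
8  Perth    30      120
7  Cairo    28      112
4  Cairo    26      104
So min() = 104.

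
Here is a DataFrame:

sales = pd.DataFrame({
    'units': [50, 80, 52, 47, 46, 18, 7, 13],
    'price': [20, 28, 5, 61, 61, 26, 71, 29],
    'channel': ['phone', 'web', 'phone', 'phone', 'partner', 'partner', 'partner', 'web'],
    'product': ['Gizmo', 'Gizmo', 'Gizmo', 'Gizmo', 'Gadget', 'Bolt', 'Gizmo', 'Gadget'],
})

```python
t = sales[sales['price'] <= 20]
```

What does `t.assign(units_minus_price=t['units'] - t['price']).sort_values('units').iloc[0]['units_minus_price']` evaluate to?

30

filter rows where price <= 20:
   units  price channel product
0     50     20   phone   Gizmo
2     52      5   phone   Gizmo
add column units_minus_price = t['units'] - t['price']:
   units  price channel product  units_minus_price
0     50     20   phone   Gizmo                 30
2     52      5   phone   Gizmo                 47
sort by units:
   units  price channel product  units_minus_price
0     50     20   phone   Gizmo                 30
2     52      5   phone   Gizmo                 47
Then the value at position 0, column 'units_minus_price': 30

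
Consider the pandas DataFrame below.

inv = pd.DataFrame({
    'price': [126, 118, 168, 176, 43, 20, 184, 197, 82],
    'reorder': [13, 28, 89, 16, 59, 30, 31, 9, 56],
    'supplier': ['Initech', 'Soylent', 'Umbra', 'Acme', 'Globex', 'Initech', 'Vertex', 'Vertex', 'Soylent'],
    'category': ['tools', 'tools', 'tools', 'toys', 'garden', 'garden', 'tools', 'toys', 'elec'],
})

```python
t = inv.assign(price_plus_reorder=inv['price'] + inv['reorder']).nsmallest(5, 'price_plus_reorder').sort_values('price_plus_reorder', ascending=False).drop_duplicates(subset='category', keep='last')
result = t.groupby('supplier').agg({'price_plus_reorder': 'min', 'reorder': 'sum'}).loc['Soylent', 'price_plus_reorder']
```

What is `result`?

add column price_plus_reorder = inv['price'] + inv['reorder']:
   price  reorder supplier category  price_plus_reorder
0    126       13  Initech    tools                 139
1    118       28  Soylent    tools                 146
2    168       89    Umbra    tools                 257
3    176       16     Acme     toys                 192
4     43       59   Globex   garden                 102
5     20       30  Initech   garden                  50
6    184       31   Vertex    tools                 215
7    197        9   Vertex     toys                 206
8     82       56  Soylent     elec                 138
take 5 rows with smallest price_plus_reorder:
   price  reorder supplier category  price_plus_reorder
5     20       30  Initech   garden                  50
4     43       59   Globex   garden                 102
8     82       56  Soylent     elec                 138
0    126       13  Initech    tools                 139
1    118       28  Soylent    tools                 146
sort by price_plus_reorder descending:
   price  reorder supplier category  price_plus_reorder
1    118       28  Soylent    tools                 146
0    126       13  Initech    tools                 139
8     82       56  Soylent     elec                 138
4     43       59   Globex   garden                 102
5     20       30  Initech   garden                  50
drop duplicate category (keep=last):
   price  reorder supplier category  price_plus_reorder
0    126       13  Initech    tools                 139
8     82       56  Soylent     elec                 138
5     20       30  Initech   garden                  50
group by supplier: min(price_plus_reorder), sum(reorder):
          price_plus_reorder  reorder
supplier                             
Initech                   50       43
Soylent                  138       56
The value at row 'Soylent', column 'price_plus_reorder' is 138.

138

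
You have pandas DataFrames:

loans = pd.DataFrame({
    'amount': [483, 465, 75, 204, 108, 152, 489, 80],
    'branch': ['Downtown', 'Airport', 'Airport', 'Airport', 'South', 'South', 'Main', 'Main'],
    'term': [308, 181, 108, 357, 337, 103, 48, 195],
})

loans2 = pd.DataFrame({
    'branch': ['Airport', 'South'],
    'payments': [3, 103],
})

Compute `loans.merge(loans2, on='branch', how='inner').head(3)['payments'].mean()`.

merge on 'branch' (how='inner') → 5 rows:
   amount   branch  term  payments
0     465  Airport   181         3
1      75  Airport   108         3
2     204  Airport   357         3
3     108    South   337       103
4     152    South   103       103
take first 3 rows:
   amount   branch  term  payments
0     465  Airport   181         3
1      75  Airport   108         3
2     204  Airport   357         3

3.0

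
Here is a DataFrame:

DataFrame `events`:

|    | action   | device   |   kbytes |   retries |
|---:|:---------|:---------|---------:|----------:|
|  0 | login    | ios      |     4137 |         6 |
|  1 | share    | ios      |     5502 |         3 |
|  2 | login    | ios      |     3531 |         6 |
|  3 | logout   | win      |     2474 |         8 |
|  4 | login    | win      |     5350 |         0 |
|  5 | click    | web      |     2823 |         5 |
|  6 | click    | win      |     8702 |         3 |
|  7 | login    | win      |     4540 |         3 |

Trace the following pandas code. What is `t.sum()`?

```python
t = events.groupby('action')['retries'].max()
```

22

group by action, max of retries:
action
click     5
login     6
logout    8
share     3
Name: retries, dtype: int64
Hence 22.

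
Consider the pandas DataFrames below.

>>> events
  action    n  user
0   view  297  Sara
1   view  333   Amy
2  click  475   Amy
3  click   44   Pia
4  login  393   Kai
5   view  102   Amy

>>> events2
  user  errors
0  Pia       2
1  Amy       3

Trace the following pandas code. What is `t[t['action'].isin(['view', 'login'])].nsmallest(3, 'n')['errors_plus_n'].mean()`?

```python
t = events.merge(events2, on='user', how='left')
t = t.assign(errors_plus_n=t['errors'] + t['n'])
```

220.5

merge on 'user' (how='left') → 6 rows:
  action    n  user  errors
0   view  297  Sara     NaN
1   view  333   Amy     3.0
2  click  475   Amy     3.0
3  click   44   Pia     2.0
4  login  393   Kai     NaN
5   view  102   Amy     3.0
add column errors_plus_n = t['errors'] + t['n']:
  action    n  user  errors  errors_plus_n
0   view  297  Sara     NaN            NaN
1   view  333   Amy     3.0          336.0
2  click  475   Amy     3.0          478.0
3  click   44   Pia     2.0           46.0
4  login  393   Kai     NaN            NaN
5   view  102   Amy     3.0          105.0
filter rows where action in ['view', 'login']:
  action    n  user  errors  errors_plus_n
0   view  297  Sara     NaN            NaN
1   view  333   Amy     3.0          336.0
4  login  393   Kai     NaN            NaN
5   view  102   Amy     3.0          105.0
take 3 rows with smallest n:
  action    n  user  errors  errors_plus_n
5   view  102   Amy     3.0          105.0
0   view  297  Sara     NaN            NaN
1   view  333   Amy     3.0          336.0
Then the mean of column 'errors_plus_n': 220.5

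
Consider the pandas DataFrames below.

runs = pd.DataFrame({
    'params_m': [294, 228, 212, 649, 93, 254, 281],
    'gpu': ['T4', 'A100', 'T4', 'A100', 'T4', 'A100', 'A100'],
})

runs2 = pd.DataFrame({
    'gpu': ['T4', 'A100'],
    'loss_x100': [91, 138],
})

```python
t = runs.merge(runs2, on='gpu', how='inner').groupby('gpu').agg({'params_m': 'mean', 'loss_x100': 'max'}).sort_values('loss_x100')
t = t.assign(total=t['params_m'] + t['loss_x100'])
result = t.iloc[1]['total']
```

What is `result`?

491.0

merge on 'gpu' (how='inner') → 7 rows:
   params_m   gpu  loss_x100
0       294    T4         91
1       228  A100        138
2       212    T4         91
3       649  A100        138
4        93    T4         91
5       254  A100        138
6       281  A100        138
group by gpu: mean(params_m), max(loss_x100):
        params_m  loss_x100
gpu                        
A100  353.000000        138
T4    199.666667         91
sort by loss_x100:
        params_m  loss_x100
gpu                        
T4    199.666667         91
A100  353.000000        138
add column total = t['params_m'] + t['loss_x100']:
        params_m  loss_x100       total
gpu                                    
T4    199.666667         91  290.666667
A100  353.000000        138  491.000000
Reading off the value at position 1, column 'total', we get 491.0.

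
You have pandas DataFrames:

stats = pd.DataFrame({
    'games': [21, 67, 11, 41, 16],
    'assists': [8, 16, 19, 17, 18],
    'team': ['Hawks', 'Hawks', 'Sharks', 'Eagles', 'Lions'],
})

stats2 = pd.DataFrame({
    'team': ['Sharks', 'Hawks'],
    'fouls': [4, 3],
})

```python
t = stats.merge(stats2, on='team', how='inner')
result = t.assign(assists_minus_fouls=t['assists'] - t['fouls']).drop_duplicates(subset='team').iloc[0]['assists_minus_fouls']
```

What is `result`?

5

merge on 'team' (how='inner') → 3 rows:
   games  assists    team  fouls
0     21        8   Hawks      3
1     67       16   Hawks      3
2     11       19  Sharks      4
add column assists_minus_fouls = t['assists'] - t['fouls']:
   games  assists    team  fouls  assists_minus_fouls
0     21        8   Hawks      3                    5
1     67       16   Hawks      3                   13
2     11       19  Sharks      4                   15
drop duplicate team (keep=first):
   games  assists    team  fouls  assists_minus_fouls
0     21        8   Hawks      3                    5
2     11       19  Sharks      4                   15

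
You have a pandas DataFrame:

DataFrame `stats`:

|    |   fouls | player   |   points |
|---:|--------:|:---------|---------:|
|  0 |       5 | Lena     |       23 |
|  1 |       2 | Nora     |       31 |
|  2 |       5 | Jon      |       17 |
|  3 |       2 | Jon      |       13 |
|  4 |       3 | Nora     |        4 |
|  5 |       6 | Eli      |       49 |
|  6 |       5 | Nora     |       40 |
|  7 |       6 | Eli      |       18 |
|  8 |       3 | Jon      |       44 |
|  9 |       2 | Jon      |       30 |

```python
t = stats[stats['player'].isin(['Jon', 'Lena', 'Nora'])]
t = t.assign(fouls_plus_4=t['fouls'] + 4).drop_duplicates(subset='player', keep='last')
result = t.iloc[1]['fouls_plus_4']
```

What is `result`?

filter rows where player in ['Jon', 'Lena', 'Nora']:
   fouls player  points
0      5   Lena      23
1      2   Nora      31
2      5    Jon      17
3      2    Jon      13
4      3   Nora       4
6      5   Nora      40
8      3    Jon      44
9      2    Jon      30
add column fouls_plus_4 = t['fouls'] + 4:
   fouls player  points  fouls_plus_4
0      5   Lena      23             9
1      2   Nora      31             6
2      5    Jon      17             9
3      2    Jon      13             6
4      3   Nora       4             7
6      5   Nora      40             9
8      3    Jon      44             7
9      2    Jon      30             6
drop duplicate player (keep=last):
   fouls player  points  fouls_plus_4
0      5   Lena      23             9
6      5   Nora      40             9
9      2    Jon      30             6

9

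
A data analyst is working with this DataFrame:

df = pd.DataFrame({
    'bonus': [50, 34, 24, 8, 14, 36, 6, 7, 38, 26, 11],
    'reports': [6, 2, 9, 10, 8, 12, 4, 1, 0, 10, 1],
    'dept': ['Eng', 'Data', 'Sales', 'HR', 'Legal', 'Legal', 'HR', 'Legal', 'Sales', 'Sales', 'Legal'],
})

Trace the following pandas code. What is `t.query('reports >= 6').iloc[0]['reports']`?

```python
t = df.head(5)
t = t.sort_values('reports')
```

take first 5 rows:
   bonus  reports   dept
0     50        6    Eng
1     34        2   Data
2     24        9  Sales
3      8       10     HR
4     14        8  Legal
sort by reports:
   bonus  reports   dept
1     34        2   Data
0     50        6    Eng
4     14        8  Legal
2     24        9  Sales
3      8       10     HR
filter rows where reports >= 6:
   bonus  reports   dept
0     50        6    Eng
4     14        8  Legal
2     24        9  Sales
3      8       10     HR

6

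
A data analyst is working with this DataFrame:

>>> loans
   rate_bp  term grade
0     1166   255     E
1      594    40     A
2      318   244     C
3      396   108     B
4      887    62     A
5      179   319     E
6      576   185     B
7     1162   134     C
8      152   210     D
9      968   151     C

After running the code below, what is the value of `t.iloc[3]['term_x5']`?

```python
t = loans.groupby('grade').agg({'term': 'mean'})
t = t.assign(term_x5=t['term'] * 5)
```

group by grade, mean of term:
             term
grade            
A       51.000000
B      146.500000
C      176.333333
D      210.000000
E      287.000000
add column term_x5 = t['term'] * 5:
             term      term_x5
grade                         
A       51.000000   255.000000
B      146.500000   732.500000
C      176.333333   881.666667
D      210.000000  1050.000000
E      287.000000  1435.000000

1050.0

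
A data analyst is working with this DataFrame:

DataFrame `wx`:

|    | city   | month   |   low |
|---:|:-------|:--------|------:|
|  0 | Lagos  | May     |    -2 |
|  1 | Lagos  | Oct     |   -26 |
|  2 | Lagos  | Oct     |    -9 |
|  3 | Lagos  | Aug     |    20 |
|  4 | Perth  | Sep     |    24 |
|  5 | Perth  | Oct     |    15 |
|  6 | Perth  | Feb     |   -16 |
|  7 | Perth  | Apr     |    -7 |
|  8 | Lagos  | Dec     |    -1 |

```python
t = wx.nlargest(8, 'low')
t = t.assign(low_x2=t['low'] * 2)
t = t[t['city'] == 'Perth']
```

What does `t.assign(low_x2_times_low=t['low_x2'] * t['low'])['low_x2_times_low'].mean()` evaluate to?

take 8 rows with largest low:
    city month  low
4  Perth   Sep   24
3  Lagos   Aug   20
5  Perth   Oct   15
8  Lagos   Dec   -1
0  Lagos   May   -2
7  Perth   Apr   -7
2  Lagos   Oct   -9
6  Perth   Feb  -16
add column low_x2 = t['low'] * 2:
    city month  low  low_x2
4  Perth   Sep   24      48
3  Lagos   Aug   20      40
5  Perth   Oct   15      30
8  Lagos   Dec   -1      -2
0  Lagos   May   -2      -4
7  Perth   Apr   -7     -14
2  Lagos   Oct   -9     -18
6  Perth   Feb  -16     -32
filter rows where city == 'Perth':
    city month  low  low_x2
4  Perth   Sep   24      48
5  Perth   Oct   15      30
7  Perth   Apr   -7     -14
6  Perth   Feb  -16     -32
add column low_x2_times_low = t['low_x2'] * t['low']:
    city month  low  low_x2  low_x2_times_low
4  Perth   Sep   24      48              1152
5  Perth   Oct   15      30               450
7  Perth   Apr   -7     -14                98
6  Perth   Feb  -16     -32               512

553.0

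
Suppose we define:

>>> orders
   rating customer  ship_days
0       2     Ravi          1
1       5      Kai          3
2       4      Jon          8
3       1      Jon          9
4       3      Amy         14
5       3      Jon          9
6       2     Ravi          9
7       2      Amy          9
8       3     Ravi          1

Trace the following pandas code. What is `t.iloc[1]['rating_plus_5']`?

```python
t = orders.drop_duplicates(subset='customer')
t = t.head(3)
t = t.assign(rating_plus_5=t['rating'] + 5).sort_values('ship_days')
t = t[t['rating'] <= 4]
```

drop duplicate customer (keep=first):
   rating customer  ship_days
0       2     Ravi          1
1       5      Kai          3
2       4      Jon          8
4       3      Amy         14
take first 3 rows:
   rating customer  ship_days
0       2     Ravi          1
1       5      Kai          3
2       4      Jon          8
add column rating_plus_5 = t['rating'] + 5:
   rating customer  ship_days  rating_plus_5
0       2     Ravi          1              7
1       5      Kai          3             10
2       4      Jon          8              9
sort by ship_days:
   rating customer  ship_days  rating_plus_5
0       2     Ravi          1              7
1       5      Kai          3             10
2       4      Jon          8              9
filter rows where rating <= 4:
   rating customer  ship_days  rating_plus_5
0       2     Ravi          1              7
2       4      Jon          8              9
Finally, value at position 1, column 'rating_plus_5' = 9.

9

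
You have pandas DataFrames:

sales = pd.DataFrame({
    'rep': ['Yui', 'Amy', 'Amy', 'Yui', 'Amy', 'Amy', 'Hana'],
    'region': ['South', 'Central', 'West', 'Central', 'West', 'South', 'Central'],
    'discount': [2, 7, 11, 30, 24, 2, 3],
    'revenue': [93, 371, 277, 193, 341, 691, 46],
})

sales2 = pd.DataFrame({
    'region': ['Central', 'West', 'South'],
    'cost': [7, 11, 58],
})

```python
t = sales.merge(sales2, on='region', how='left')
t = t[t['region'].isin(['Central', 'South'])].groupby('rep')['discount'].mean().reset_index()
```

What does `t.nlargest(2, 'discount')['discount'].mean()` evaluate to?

10.25

merge on 'region' (how='left') → 7 rows:
    rep   region  discount  revenue  cost
0   Yui    South         2       93    58
1   Amy  Central         7      371     7
2   Amy     West        11      277    11
3   Yui  Central        30      193     7
4   Amy     West        24      341    11
5   Amy    South         2      691    58
6  Hana  Central         3       46     7
filter rows where region in ['Central', 'South']:
    rep   region  discount  revenue  cost
0   Yui    South         2       93    58
1   Amy  Central         7      371     7
3   Yui  Central        30      193     7
5   Amy    South         2      691    58
6  Hana  Central         3       46     7
group by rep, mean of discount:
rep
Amy      4.5
Hana     3.0
Yui     16.0
Name: discount, dtype: float64
reset_index():
    rep  discount
0   Amy       4.5
1  Hana       3.0
2   Yui      16.0
take 2 rows with largest discount:
   rep  discount
2  Yui      16.0
0  Amy       4.5
mean of column 'discount' → 10.25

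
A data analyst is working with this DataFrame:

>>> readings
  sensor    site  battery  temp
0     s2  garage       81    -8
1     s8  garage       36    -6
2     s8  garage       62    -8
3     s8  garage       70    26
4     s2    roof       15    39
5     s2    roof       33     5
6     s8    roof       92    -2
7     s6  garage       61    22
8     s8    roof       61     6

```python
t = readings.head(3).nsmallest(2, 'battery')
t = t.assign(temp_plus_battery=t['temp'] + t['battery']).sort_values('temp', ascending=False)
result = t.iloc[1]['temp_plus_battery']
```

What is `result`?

take first 3 rows:
  sensor    site  battery  temp
0     s2  garage       81    -8
1     s8  garage       36    -6
2     s8  garage       62    -8
take 2 rows with smallest battery:
  sensor    site  battery  temp
1     s8  garage       36    -6
2     s8  garage       62    -8
add column temp_plus_battery = t['temp'] + t['battery']:
  sensor    site  battery  temp  temp_plus_battery
1     s8  garage       36    -6                 30
2     s8  garage       62    -8                 54
sort by temp descending:
  sensor    site  battery  temp  temp_plus_battery
1     s8  garage       36    -6                 30
2     s8  garage       62    -8                 54

54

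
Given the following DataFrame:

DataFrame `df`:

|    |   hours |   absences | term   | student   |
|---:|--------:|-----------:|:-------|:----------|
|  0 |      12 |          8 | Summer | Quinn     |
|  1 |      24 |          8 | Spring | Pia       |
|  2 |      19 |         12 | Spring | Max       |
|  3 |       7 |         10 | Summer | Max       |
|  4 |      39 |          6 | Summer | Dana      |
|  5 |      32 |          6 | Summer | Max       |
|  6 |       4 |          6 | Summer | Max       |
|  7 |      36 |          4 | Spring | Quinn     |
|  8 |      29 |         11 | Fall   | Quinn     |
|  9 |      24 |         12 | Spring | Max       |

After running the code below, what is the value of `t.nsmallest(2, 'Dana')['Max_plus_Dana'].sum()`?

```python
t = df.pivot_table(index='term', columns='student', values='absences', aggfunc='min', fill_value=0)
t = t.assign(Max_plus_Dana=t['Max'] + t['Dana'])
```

pivot: rows=term, cols=student, min(absences):
student  Dana  Max  Pia  Quinn
term                          
Fall        0    0    0     11
Spring      0   12    8      4
Summer      6    6    0      8
add column Max_plus_Dana = t['Max'] + t['Dana']:
student  Dana  Max  Pia  Quinn  Max_plus_Dana
term                                         
Fall        0    0    0     11              0
Spring      0   12    8      4             12
Summer      6    6    0      8             12
take 2 rows with smallest Dana:
student  Dana  Max  Pia  Quinn  Max_plus_Dana
term                                         
Fall        0    0    0     11              0
Spring      0   12    8      4             12
Reading off the sum of column 'Max_plus_Dana', we get 12.

12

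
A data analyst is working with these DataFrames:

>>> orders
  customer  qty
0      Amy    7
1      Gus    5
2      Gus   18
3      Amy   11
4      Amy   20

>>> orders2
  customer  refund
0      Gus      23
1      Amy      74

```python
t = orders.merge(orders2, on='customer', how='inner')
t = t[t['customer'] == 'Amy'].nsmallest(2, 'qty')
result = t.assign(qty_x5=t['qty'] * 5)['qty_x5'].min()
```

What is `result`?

merge on 'customer' (how='inner') → 5 rows:
  customer  qty  refund
0      Amy    7      74
1      Gus    5      23
2      Gus   18      23
3      Amy   11      74
4      Amy   20      74
filter rows where customer == 'Amy':
  customer  qty  refund
0      Amy    7      74
3      Amy   11      74
4      Amy   20      74
take 2 rows with smallest qty:
  customer  qty  refund
0      Amy    7      74
3      Amy   11      74
add column qty_x5 = t['qty'] * 5:
  customer  qty  refund  qty_x5
0      Amy    7      74      35
3      Amy   11      74      55

35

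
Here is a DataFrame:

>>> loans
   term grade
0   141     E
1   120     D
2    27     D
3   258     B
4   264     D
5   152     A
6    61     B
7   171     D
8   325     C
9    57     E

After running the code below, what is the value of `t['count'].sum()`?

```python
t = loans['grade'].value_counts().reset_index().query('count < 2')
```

2

value_counts of grade:
grade
D    4
E    2
B    2
A    1
C    1
Name: count, dtype: int64
reset_index():
  grade  count
0     D      4
1     E      2
2     B      2
3     A      1
4     C      1
filter rows where count < 2:
  grade  count
3     A      1
4     C      1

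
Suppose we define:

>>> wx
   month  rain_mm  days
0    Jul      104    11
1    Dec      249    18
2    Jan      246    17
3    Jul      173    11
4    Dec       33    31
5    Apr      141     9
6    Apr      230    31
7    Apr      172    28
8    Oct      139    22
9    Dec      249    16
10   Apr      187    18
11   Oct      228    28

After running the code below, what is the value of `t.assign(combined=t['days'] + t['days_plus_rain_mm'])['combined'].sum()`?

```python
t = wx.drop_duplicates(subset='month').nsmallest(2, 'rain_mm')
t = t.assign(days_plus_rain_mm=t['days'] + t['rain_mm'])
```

drop duplicate month (keep=first):
  month  rain_mm  days
0   Jul      104    11
1   Dec      249    18
2   Jan      246    17
5   Apr      141     9
8   Oct      139    22
take 2 rows with smallest rain_mm:
  month  rain_mm  days
0   Jul      104    11
8   Oct      139    22
add column days_plus_rain_mm = t['days'] + t['rain_mm']:
  month  rain_mm  days  days_plus_rain_mm
0   Jul      104    11                115
8   Oct      139    22                161
add column combined = t['days'] + t['days_plus_rain_mm']:
  month  rain_mm  days  days_plus_rain_mm  combined
0   Jul      104    11                115       126
8   Oct      139    22                161       183
Then the sum of column 'combined': 309

309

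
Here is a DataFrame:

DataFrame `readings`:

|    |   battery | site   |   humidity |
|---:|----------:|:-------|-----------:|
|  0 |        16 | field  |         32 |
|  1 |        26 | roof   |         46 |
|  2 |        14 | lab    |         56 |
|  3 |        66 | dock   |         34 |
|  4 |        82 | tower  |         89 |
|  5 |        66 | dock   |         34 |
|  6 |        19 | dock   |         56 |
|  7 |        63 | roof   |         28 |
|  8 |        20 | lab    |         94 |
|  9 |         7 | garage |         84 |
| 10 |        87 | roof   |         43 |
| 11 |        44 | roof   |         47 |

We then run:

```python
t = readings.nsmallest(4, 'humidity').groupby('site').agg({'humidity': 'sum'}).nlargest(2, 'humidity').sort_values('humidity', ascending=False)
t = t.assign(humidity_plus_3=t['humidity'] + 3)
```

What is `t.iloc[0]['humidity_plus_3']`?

71

take 4 rows with smallest humidity:
   battery   site  humidity
7       63   roof        28
0       16  field        32
3       66   dock        34
5       66   dock        34
group by site, sum of humidity:
       humidity
site           
dock         68
field        32
roof         28
take 2 rows with largest humidity:
       humidity
site           
dock         68
field        32
sort by humidity descending:
       humidity
site           
dock         68
field        32
add column humidity_plus_3 = t['humidity'] + 3:
       humidity  humidity_plus_3
site                            
dock         68               71
field        32               35
Reading off the value at position 0, column 'humidity_plus_3', we get 71.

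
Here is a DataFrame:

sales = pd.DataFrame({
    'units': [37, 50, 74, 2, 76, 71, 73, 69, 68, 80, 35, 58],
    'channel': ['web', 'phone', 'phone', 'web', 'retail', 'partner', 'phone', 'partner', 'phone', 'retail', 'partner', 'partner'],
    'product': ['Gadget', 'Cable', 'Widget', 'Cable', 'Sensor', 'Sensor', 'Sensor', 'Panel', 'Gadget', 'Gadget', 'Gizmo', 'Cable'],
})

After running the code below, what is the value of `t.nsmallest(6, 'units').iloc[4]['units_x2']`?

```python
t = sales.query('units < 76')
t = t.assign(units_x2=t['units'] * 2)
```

116

filter rows where units < 76:
    units  channel product
0      37      web  Gadget
1      50    phone   Cable
2      74    phone  Widget
3       2      web   Cable
5      71  partner  Sensor
6      73    phone  Sensor
7      69  partner   Panel
8      68    phone  Gadget
10     35  partner   Gizmo
11     58  partner   Cable
add column units_x2 = t['units'] * 2:
    units  channel product  units_x2
0      37      web  Gadget        74
1      50    phone   Cable       100
2      74    phone  Widget       148
3       2      web   Cable         4
5      71  partner  Sensor       142
6      73    phone  Sensor       146
7      69  partner   Panel       138
8      68    phone  Gadget       136
10     35  partner   Gizmo        70
11     58  partner   Cable       116
take 6 rows with smallest units:
    units  channel product  units_x2
3       2      web   Cable         4
10     35  partner   Gizmo        70
0      37      web  Gadget        74
1      50    phone   Cable       100
11     58  partner   Cable       116
8      68    phone  Gadget       136
Reading off the value at position 4, column 'units_x2', we get 116.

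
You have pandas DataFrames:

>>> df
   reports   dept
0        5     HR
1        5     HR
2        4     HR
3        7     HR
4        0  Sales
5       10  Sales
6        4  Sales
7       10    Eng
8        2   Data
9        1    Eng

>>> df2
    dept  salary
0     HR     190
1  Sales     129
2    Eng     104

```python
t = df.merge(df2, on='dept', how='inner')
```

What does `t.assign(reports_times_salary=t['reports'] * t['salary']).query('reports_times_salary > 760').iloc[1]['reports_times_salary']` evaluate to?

950

merge on 'dept' (how='inner') → 9 rows:
   reports   dept  salary
0        5     HR     190
1        5     HR     190
2        4     HR     190
3        7     HR     190
4        0  Sales     129
5       10  Sales     129
6        4  Sales     129
7       10    Eng     104
8        1    Eng     104
add column reports_times_salary = t['reports'] * t['salary']:
   reports   dept  salary  reports_times_salary
0        5     HR     190                   950
1        5     HR     190                   950
2        4     HR     190                   760
3        7     HR     190                  1330
4        0  Sales     129                     0
5       10  Sales     129                  1290
6        4  Sales     129                   516
7       10    Eng     104                  1040
8        1    Eng     104                   104
filter rows where reports_times_salary > 760:
   reports   dept  salary  reports_times_salary
0        5     HR     190                   950
1        5     HR     190                   950
3        7     HR     190                  1330
5       10  Sales     129                  1290
7       10    Eng     104                  1040
value at position 1, column 'reports_times_salary' → 950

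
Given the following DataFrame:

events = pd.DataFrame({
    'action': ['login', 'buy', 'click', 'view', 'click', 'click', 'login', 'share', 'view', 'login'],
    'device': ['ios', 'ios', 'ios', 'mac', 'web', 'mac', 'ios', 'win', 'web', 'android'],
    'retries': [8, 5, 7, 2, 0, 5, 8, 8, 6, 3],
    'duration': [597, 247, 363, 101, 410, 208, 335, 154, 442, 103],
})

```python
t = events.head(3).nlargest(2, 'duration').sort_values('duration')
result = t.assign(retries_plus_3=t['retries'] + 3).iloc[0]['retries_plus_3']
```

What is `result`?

take first 3 rows:
  action device  retries  duration
0  login    ios        8       597
1    buy    ios        5       247
2  click    ios        7       363
take 2 rows with largest duration:
  action device  retries  duration
0  login    ios        8       597
2  click    ios        7       363
sort by duration:
  action device  retries  duration
2  click    ios        7       363
0  login    ios        8       597
add column retries_plus_3 = t['retries'] + 3:
  action device  retries  duration  retries_plus_3
2  click    ios        7       363              10
0  login    ios        8       597              11
Taking the value at position 0, column 'retries_plus_3' gives 10.

10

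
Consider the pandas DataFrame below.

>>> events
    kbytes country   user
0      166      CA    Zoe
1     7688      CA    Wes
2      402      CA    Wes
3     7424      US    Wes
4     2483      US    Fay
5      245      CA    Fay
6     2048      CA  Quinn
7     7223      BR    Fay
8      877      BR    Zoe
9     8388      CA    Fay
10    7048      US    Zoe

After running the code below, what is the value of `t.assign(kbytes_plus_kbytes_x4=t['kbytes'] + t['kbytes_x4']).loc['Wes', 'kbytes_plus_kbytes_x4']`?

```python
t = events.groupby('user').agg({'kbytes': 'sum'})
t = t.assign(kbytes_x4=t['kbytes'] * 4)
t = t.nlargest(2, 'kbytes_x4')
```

77570

group by user, sum of kbytes:
       kbytes
user         
Fay     18339
Quinn    2048
Wes     15514
Zoe      8091
add column kbytes_x4 = t['kbytes'] * 4:
       kbytes  kbytes_x4
user                    
Fay     18339      73356
Quinn    2048       8192
Wes     15514      62056
Zoe      8091      32364
take 2 rows with largest kbytes_x4:
      kbytes  kbytes_x4
user                   
Fay    18339      73356
Wes    15514      62056
add column kbytes_plus_kbytes_x4 = t['kbytes'] + t['kbytes_x4']:
      kbytes  kbytes_x4  kbytes_plus_kbytes_x4
user                                          
Fay    18339      73356                  91695
Wes    15514      62056                  77570
Finally, value at row 'Wes', column 'kbytes_plus_kbytes_x4' = 77570.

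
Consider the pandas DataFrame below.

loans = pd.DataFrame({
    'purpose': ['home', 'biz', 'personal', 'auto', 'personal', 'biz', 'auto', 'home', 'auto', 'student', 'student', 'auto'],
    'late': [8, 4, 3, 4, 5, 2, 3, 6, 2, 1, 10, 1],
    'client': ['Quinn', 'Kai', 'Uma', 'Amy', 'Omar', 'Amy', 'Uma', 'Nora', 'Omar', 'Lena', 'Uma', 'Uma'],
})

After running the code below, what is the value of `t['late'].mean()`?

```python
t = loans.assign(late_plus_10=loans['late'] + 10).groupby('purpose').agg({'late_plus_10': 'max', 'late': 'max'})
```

add column late_plus_10 = loans['late'] + 10:
     purpose  late client  late_plus_10
0       home     8  Quinn            18
1        biz     4    Kai            14
2   personal     3    Uma            13
3       auto     4    Amy            14
4   personal     5   Omar            15
5        biz     2    Amy            12
6       auto     3    Uma            13
7       home     6   Nora            16
8       auto     2   Omar            12
9    student     1   Lena            11
10   student    10    Uma            20
11      auto     1    Uma            11
group by purpose: max(late_plus_10), max(late):
          late_plus_10  late
purpose                     
auto                14     4
biz                 14     4
home                18     8
personal            15     5
student             20    10
Finally, mean of column 'late' = 6.2.

6.2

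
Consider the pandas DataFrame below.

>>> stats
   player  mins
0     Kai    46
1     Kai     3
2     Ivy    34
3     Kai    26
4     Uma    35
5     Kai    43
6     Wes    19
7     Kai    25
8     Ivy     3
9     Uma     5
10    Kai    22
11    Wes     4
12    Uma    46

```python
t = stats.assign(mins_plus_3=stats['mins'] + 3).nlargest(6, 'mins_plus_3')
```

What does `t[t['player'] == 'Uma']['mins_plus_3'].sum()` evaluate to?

87

add column mins_plus_3 = stats['mins'] + 3:
   player  mins  mins_plus_3
0     Kai    46           49
1     Kai     3            6
2     Ivy    34           37
3     Kai    26           29
4     Uma    35           38
5     Kai    43           46
6     Wes    19           22
7     Kai    25           28
8     Ivy     3            6
9     Uma     5            8
10    Kai    22           25
11    Wes     4            7
12    Uma    46           49
take 6 rows with largest mins_plus_3:
   player  mins  mins_plus_3
0     Kai    46           49
12    Uma    46           49
5     Kai    43           46
4     Uma    35           38
2     Ivy    34           37
3     Kai    26           29
filter rows where player == 'Uma':
   player  mins  mins_plus_3
12    Uma    46           49
4     Uma    35           38
Hence 87.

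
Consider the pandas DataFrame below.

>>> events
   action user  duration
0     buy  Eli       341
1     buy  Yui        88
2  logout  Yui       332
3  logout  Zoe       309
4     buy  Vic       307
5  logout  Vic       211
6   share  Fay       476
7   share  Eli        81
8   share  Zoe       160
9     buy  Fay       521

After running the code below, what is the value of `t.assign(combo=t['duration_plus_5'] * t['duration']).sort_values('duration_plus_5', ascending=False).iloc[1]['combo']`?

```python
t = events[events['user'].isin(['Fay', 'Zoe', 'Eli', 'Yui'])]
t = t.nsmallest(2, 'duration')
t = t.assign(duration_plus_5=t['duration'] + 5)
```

6966

filter rows where user in ['Fay', 'Zoe', 'Eli', 'Yui']:
   action user  duration
0     buy  Eli       341
1     buy  Yui        88
2  logout  Yui       332
3  logout  Zoe       309
6   share  Fay       476
7   share  Eli        81
8   share  Zoe       160
9     buy  Fay       521
take 2 rows with smallest duration:
  action user  duration
7  share  Eli        81
1    buy  Yui        88
add column duration_plus_5 = t['duration'] + 5:
  action user  duration  duration_plus_5
7  share  Eli        81               86
1    buy  Yui        88               93
add column combo = t['duration_plus_5'] * t['duration']:
  action user  duration  duration_plus_5  combo
7  share  Eli        81               86   6966
1    buy  Yui        88               93   8184
sort by duration_plus_5 descending:
  action user  duration  duration_plus_5  combo
1    buy  Yui        88               93   8184
7  share  Eli        81               86   6966
The value at position 1, column 'combo' is 6966.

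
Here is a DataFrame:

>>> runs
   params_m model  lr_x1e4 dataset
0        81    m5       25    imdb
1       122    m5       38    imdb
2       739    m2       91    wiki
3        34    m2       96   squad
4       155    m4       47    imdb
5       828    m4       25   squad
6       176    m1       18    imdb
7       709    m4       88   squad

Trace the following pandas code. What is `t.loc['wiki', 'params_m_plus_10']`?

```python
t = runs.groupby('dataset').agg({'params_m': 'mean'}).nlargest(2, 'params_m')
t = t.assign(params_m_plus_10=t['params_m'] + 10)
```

749.0

group by dataset, mean of params_m:
           params_m
dataset            
imdb     133.500000
squad    523.666667
wiki     739.000000
take 2 rows with largest params_m:
           params_m
dataset            
wiki     739.000000
squad    523.666667
add column params_m_plus_10 = t['params_m'] + 10:
           params_m  params_m_plus_10
dataset                              
wiki     739.000000        749.000000
squad    523.666667        533.666667
Hence 749.0.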